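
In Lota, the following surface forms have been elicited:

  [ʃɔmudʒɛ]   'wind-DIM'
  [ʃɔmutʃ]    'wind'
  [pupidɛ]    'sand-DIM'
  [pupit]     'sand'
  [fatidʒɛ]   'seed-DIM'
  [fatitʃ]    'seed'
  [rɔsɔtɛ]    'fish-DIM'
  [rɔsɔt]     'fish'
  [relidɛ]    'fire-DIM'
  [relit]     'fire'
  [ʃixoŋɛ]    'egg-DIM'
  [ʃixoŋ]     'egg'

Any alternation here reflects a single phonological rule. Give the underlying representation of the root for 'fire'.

/relid/

In [relidɛ] and [relit] the final segment of 'fire' alternates: [d] ~ [t].
If /t/ were underlying and a rule turned it into [d] before the DIM suffix, 'fish' would also alternate; but it has [t] in both [rɔsɔtɛ] and [rɔsɔt].
So /d/ is underlying, and a rule of word-final obstruent devoicing — voiced obstruents become voiceless word-finally — gives [t].
So 'fire' = /relid/.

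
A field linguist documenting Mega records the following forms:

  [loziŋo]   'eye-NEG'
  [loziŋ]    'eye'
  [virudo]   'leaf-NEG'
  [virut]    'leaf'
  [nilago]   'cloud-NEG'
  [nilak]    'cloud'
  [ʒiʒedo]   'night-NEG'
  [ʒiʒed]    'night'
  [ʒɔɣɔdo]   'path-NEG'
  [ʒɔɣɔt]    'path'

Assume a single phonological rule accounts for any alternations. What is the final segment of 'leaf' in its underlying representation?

'leaf' shows [d] ~ [t] at the end of the stem ([virudo] vs [virut]).
If /d/ were underlying and a rule turned it into [t] in isolation, 'night' would also alternate; but it has [d] in both [ʒiʒedo] and [ʒiʒed].
So /t/ is underlying, and a rule of intervocalic voicing — voiceless stops become voiced between vowels — gives [d].

/t/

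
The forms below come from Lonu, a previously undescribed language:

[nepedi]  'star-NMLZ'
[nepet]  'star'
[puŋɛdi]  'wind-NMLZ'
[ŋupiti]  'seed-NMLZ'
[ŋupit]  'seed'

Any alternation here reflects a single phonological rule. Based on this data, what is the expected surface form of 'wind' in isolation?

The stem for 'star' ends in [d] in [nepedi] but [t] in [nepet].
But 'seed' keeps [t] in both environments ([ŋupiti], [ŋupit]), so there is no rule changing /t/ to [d] before the NMLZ suffix.
The alternation reflects word-final obstruent devoicing: voiced obstruents become voiceless word-finally. /d/ is underlying.
The one attested form of 'wind', [puŋɛdi], shows underlying /puŋɛd/. Applying the same rule word-finally gives [puŋɛt].

[puŋɛt]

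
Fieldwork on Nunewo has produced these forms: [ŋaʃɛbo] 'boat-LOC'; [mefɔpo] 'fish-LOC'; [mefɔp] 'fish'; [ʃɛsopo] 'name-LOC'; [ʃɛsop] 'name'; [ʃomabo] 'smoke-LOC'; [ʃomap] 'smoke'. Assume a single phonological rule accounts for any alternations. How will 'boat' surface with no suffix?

[ŋaʃɛp]

The root 'smoke' surfaces as [ʃomabo] and [ʃomap], with a stem-final [b] ~ [p] alternation.
Compare 'name', with invariant [p] in [ʃɛsopo] and [ʃɛsop]: an analysis with underlying /p/ and a rule producing [b] before the LOC suffix would wrongly predict alternation here too.
So /b/ is underlying, and a rule of word-final obstruent devoicing — voiced obstruents become voiceless word-finally — gives [p].
From [ŋaʃɛbo] the stem 'boat' is /ŋaʃɛb/; word-finally this yields [ŋaʃɛp].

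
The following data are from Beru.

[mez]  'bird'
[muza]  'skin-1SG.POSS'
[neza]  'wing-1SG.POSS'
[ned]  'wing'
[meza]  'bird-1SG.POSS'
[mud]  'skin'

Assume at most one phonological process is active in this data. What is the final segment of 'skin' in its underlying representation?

The stem for 'skin' ends in [z] in [muza] but [d] in [mud].
If /z/ were underlying and a rule turned it into [d] in isolation, 'bird' would also alternate; but it has [z] in both [meza] and [mez].
The alternation reflects intervocalic spirantization: voiced stops become fricatives between vowels. /d/ is underlying.

/d/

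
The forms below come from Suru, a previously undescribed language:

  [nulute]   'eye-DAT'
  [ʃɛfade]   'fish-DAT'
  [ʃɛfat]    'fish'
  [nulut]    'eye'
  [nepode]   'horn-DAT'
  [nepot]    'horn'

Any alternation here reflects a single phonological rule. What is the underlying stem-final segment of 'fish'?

In [ʃɛfade] and [ʃɛfat] the final segment of 'fish' alternates: [d] ~ [t].
But 'eye' keeps [t] in both environments ([nulute], [nulut]), so there is no rule changing /t/ to [d] before the DAT suffix.
Therefore /d/ is basic and [t] is derived by word-final obstruent devoicing (voiced obstruents become voiceless word-finally).

/d/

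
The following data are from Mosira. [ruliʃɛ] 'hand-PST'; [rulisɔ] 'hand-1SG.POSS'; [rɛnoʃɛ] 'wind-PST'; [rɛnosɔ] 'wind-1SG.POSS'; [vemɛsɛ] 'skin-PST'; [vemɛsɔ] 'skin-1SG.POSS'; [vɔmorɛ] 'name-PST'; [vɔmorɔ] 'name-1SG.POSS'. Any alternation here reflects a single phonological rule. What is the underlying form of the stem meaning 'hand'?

The stem for 'hand' ends in [ʃ] in [ruliʃɛ] but [s] in [rulisɔ].
But 'skin' keeps [s] in both environments ([vemɛsɛ], [vemɛsɔ]), so there is no rule changing /s/ to [ʃ] before the PST suffix.
So /ʃ/ is underlying, and a rule of depalatalization — palato-alveolar /ʃ/ becomes [s] when no front vowel follows — gives [s].

/ruliʃ/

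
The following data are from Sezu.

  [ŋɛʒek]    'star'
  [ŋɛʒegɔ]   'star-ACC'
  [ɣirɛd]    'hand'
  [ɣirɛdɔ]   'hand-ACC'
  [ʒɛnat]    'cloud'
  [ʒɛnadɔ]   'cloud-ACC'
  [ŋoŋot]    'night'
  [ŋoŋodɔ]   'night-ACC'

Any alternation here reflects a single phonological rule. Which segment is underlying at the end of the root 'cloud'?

'cloud' shows [t] ~ [d] at the end of the stem ([ʒɛnat] vs [ʒɛnadɔ]).
If /d/ were underlying and a rule turned it into [t] in isolation, 'hand' would also alternate; but it has [d] in both [ɣirɛd] and [ɣirɛdɔ].
The alternation reflects intervocalic voicing: voiceless stops become voiced between vowels. /t/ is underlying.

/t/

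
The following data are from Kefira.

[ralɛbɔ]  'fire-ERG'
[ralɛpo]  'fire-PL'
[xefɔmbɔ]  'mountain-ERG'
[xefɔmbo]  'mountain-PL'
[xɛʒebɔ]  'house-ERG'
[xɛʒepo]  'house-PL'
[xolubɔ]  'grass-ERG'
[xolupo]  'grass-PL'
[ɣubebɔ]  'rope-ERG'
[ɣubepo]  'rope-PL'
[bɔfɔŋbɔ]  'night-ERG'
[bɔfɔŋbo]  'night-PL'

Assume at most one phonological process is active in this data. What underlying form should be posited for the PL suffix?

The PL suffix surfaces as [-bo] and [-po], depending on the final segment of the stem.
By contrast the ERG suffix keeps its initial [b] throughout — that segment must be underlying.
The PL suffix is therefore /-po/ underlyingly, with post-nasal voicing: voiceless stops become voiced after a nasal.

/-po/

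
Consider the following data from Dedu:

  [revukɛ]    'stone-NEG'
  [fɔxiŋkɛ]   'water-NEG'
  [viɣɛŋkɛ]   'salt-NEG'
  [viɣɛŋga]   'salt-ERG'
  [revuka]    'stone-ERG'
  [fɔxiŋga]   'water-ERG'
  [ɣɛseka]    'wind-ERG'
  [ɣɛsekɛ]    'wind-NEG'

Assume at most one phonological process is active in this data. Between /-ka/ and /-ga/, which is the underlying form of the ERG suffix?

The ERG morpheme has two allomorphs, [-ga] and [-ka].
By contrast the NEG suffix keeps its initial [k] throughout — that segment must be underlying.
So the underlying form is /-ga/, and voiced stops become voiceless after a vowel.

/-ga/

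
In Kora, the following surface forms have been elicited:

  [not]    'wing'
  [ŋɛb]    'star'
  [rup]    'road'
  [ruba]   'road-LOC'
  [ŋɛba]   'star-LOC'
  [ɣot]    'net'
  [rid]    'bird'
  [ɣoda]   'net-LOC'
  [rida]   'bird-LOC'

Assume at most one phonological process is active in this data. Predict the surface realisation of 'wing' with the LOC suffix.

[noda]

In [ɣoda] and [ɣot] the final segment of 'net' alternates: [d] ~ [t].
But 'bird' keeps [d] in both environments ([rida], [rid]), so there is no rule changing /d/ to [t] in isolation.
The underlying segment must be /t/; voiceless stops become voiced between vowels, yielding [d] there.
From [not] the stem 'wing' is /not/; between vowels this yields [noda].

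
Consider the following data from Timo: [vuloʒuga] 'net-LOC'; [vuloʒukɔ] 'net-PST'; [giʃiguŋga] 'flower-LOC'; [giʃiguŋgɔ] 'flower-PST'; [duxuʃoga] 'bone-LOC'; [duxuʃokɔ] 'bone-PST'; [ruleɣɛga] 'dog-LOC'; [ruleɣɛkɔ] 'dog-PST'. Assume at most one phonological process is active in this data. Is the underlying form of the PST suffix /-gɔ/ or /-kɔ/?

/-kɔ/

The PST suffix surfaces as [-gɔ] and [-kɔ], depending on the final segment of the stem.
By contrast the LOC suffix keeps its initial [g] throughout — that segment must be underlying.
The PST suffix is therefore /-kɔ/ underlyingly, with post-nasal voicing: voiceless stops become voiced after a nasal.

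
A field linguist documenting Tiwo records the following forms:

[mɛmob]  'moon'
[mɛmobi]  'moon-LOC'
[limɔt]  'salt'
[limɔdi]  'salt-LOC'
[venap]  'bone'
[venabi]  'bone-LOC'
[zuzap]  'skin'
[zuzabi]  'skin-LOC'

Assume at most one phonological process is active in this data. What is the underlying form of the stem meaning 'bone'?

'bone' shows [p] ~ [b] at the end of the stem ([venap] vs [venabi]).
The stem 'moon' ([mɛmob], [mɛmobi]) shows [b] unchanged in both environments, so [b] cannot be basic with [p] derived in isolation.
Therefore /p/ is basic and [b] is derived by intervocalic voicing (voiceless stops become voiced between vowels).

/venap/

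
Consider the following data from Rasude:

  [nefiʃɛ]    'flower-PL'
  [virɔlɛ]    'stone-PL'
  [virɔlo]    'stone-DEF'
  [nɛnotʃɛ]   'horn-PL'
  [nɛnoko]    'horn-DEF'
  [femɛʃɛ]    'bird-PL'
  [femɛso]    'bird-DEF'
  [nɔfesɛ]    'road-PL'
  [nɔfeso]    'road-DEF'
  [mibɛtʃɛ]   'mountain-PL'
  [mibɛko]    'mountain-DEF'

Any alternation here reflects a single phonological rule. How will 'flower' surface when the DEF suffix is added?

[nefiso]

The root 'bird' surfaces as [femɛʃɛ] and [femɛso], with a stem-final [ʃ] ~ [s] alternation.
If /s/ were underlying and a rule turned it into [ʃ] before the PL suffix, 'road' would also alternate; but it has [s] in both [nɔfesɛ] and [nɔfeso].
So /ʃ/ is underlying, and a rule of depalatalization — palato-alveolar /tʃ/ and /ʃ/ become [k] and [s] when no front vowel follows — gives [s].
The one attested form of 'flower', [nefiʃɛ], shows underlying /nefiʃ/. Applying the same rule when no front vowel follows gives [nefiso].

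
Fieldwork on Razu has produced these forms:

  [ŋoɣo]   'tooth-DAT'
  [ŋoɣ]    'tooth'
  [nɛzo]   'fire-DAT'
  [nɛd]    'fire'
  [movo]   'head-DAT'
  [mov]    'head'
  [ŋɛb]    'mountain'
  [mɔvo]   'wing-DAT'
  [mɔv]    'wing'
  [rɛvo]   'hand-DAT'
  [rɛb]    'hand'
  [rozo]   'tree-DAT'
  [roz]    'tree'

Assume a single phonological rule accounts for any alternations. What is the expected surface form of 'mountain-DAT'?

[ŋɛvo]

The root 'hand' surfaces as [rɛvo] and [rɛb], with a stem-final [v] ~ [b] alternation.
If /v/ were underlying and a rule turned it into [b] in isolation, 'wing' would also alternate; but it has [v] in both [mɔvo] and [mɔv].
The underlying segment must be /b/; voiced stops become fricatives between vowels, yielding [v] there.
The one attested form of 'mountain', [ŋɛb], shows underlying /ŋɛb/. Applying the same rule between vowels gives [ŋɛvo].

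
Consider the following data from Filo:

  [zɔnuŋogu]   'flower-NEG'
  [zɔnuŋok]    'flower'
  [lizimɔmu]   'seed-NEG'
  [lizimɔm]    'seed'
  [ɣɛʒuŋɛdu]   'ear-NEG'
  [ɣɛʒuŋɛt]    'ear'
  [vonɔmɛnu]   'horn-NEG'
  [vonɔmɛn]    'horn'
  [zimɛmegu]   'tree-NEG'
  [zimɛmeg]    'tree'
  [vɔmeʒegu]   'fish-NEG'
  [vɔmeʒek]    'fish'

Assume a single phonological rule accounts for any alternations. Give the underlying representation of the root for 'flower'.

/zɔnuŋok/

In [zɔnuŋogu] and [zɔnuŋok] the final segment of 'flower' alternates: [g] ~ [k].
The stem 'tree' ([zimɛmegu], [zimɛmeg]) shows [g] unchanged in both environments, so [g] cannot be basic with [k] derived in isolation.
So /k/ is underlying, and a rule of intervocalic voicing — voiceless stops become voiced between vowels — gives [g].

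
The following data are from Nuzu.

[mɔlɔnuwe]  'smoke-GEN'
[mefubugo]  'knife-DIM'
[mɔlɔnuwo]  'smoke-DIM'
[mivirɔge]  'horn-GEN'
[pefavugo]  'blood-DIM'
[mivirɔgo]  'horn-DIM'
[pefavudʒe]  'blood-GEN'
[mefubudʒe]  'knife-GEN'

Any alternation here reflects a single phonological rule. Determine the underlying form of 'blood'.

/pefavudʒ/

In [pefavudʒe] and [pefavugo] the final segment of 'blood' alternates: [dʒ] ~ [g].
If /g/ were underlying and a rule turned it into [dʒ] before the GEN suffix, 'horn' would also alternate; but it has [g] in both [mivirɔge] and [mivirɔgo].
So /dʒ/ is underlying, and a rule of depalatalization — palato-alveolar /dʒ/ becomes [g] when no front vowel follows — gives [g].
So 'blood' = /pefavudʒ/.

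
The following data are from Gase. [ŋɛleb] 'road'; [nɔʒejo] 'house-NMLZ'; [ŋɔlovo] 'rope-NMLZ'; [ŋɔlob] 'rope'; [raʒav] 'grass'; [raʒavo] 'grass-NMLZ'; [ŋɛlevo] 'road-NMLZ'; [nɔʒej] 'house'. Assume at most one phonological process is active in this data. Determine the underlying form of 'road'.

The root 'road' surfaces as [ŋɛlevo] and [ŋɛleb], with a stem-final [v] ~ [b] alternation.
Compare 'grass', with invariant [v] in [raʒavo] and [raʒav]: an analysis with underlying /v/ and a rule producing [b] in isolation would wrongly predict alternation here too.
The underlying segment must be /b/; voiced stops become fricatives between vowels, yielding [v] there.

/ŋɛleb/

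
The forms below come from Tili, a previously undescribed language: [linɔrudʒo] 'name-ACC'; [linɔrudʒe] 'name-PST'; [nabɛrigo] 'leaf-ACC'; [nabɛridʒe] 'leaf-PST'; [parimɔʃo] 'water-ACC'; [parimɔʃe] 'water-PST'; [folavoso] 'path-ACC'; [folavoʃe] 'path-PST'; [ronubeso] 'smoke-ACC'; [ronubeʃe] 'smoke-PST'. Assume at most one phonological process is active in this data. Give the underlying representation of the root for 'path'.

/folavos/

'path' shows [s] ~ [ʃ] at the end of the stem ([folavoso] vs [folavoʃe]).
If /ʃ/ were underlying and a rule turned it into [s] before the ACC suffix, 'water' would also alternate; but it has [ʃ] in both [parimɔʃo] and [parimɔʃe].
So /s/ is underlying, and a rule of palatalization before a front vowel — /g/ and /s/ become palato-alveolar [dʒ] and [ʃ] before a front vowel — gives [ʃ].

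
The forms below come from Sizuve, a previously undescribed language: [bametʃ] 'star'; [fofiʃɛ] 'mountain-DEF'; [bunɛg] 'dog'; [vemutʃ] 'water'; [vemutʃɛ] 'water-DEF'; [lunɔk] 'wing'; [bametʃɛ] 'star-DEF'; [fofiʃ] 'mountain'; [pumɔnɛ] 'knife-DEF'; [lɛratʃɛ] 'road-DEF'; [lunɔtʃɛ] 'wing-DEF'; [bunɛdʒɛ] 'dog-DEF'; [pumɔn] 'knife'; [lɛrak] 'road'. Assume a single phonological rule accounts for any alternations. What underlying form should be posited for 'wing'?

The root 'wing' surfaces as [lunɔtʃɛ] and [lunɔk], with a stem-final [tʃ] ~ [k] alternation.
Compare 'water', with invariant [tʃ] in [vemutʃɛ] and [vemutʃ]: an analysis with underlying /tʃ/ and a rule producing [k] in isolation would wrongly predict alternation here too.
Therefore /k/ is basic and [tʃ] is derived by palatalization before a front vowel (/k/ and /g/ become palato-alveolar [tʃ] and [dʒ] before a front vowel).

/lunɔk/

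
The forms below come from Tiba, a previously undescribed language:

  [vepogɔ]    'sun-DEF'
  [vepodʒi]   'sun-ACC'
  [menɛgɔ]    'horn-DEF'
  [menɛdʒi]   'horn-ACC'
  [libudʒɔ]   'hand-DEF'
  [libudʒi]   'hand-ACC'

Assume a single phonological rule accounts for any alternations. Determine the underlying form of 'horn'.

/menɛg/

'horn' shows [g] ~ [dʒ] at the end of the stem ([menɛgɔ] vs [menɛdʒi]).
If /dʒ/ were underlying and a rule turned it into [g] before the DEF suffix, 'hand' would also alternate; but it has [dʒ] in both [libudʒɔ] and [libudʒi].
So /g/ is underlying, and a rule of palatalization before a front vowel — /g/ becomes palato-alveolar [dʒ] before a front vowel — gives [dʒ].
Hence 'horn' is /menɛg/ underlyingly.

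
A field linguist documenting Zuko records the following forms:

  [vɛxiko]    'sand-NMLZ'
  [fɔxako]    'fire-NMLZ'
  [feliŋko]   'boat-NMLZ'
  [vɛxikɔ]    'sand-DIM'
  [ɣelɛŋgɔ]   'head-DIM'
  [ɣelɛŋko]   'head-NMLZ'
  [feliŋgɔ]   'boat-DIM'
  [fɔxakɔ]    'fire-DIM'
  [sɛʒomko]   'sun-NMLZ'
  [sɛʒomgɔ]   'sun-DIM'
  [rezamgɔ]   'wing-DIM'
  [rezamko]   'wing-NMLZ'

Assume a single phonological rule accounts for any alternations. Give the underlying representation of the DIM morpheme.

The DIM morpheme has two allomorphs, [-gɔ] and [-kɔ].
By contrast the NMLZ suffix keeps its initial [k] throughout — that segment must be underlying.
So the underlying form is /-gɔ/, and voiced stops become voiceless after a vowel.

/-gɔ/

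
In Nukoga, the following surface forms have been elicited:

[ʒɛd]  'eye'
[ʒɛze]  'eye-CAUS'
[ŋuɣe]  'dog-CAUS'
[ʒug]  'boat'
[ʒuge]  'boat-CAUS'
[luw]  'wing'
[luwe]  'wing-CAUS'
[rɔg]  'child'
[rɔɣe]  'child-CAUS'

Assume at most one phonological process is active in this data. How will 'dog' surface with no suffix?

The root 'child' surfaces as [rɔg] and [rɔɣe], with a stem-final [g] ~ [ɣ] alternation.
Compare 'boat', with invariant [g] in [ʒug] and [ʒuge]: an analysis with underlying /g/ and a rule producing [ɣ] before the CAUS suffix would wrongly predict alternation here too.
Therefore /ɣ/ is basic and [g] is derived by word-final hardening (voiced fricatives become stops word-finally).
The one attested form of 'dog', [ŋuɣe], shows underlying /ŋuɣ/. Applying the same rule word-finally gives [ŋug].

[ŋug]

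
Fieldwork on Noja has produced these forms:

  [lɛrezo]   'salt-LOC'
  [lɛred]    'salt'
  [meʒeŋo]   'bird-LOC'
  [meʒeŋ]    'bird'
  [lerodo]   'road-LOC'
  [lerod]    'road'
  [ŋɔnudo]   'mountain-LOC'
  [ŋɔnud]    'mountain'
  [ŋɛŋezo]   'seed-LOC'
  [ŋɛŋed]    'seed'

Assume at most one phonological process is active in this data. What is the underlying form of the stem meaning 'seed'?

The root 'seed' surfaces as [ŋɛŋezo] and [ŋɛŋed], with a stem-final [z] ~ [d] alternation.
But 'mountain' keeps [d] in both environments ([ŋɔnudo], [ŋɔnud]), so there is no rule changing /d/ to [z] before the LOC suffix.
Therefore /z/ is basic and [d] is derived by word-final hardening (voiced fricatives become stops word-finally).

/ŋɛŋez/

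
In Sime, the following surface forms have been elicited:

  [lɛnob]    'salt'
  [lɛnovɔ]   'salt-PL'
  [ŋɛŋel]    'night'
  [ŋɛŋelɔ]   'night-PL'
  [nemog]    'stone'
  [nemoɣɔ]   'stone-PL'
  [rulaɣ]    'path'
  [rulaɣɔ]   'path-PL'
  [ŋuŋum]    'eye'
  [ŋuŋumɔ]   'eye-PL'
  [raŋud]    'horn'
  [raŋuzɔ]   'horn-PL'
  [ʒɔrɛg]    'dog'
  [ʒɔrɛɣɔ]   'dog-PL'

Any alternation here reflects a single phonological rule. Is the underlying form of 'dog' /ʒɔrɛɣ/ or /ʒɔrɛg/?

The stem for 'dog' ends in [g] in [ʒɔrɛg] but [ɣ] in [ʒɔrɛɣɔ].
If /ɣ/ were underlying and a rule turned it into [g] in isolation, 'path' would also alternate; but it has [ɣ] in both [rulaɣ] and [rulaɣɔ].
The underlying segment must be /g/; voiced stops become fricatives between vowels, yielding [ɣ] there.

/ʒɔrɛg/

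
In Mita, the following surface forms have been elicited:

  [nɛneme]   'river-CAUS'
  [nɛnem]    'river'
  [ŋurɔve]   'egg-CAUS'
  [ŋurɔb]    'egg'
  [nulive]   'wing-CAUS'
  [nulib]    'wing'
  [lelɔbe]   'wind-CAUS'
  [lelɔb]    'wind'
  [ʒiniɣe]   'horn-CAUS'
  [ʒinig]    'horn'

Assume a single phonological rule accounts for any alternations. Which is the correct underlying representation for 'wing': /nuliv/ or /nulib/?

'wing' shows [v] ~ [b] at the end of the stem ([nulive] vs [nulib]).
If /b/ were underlying and a rule turned it into [v] before the CAUS suffix, 'wind' would also alternate; but it has [b] in both [lelɔbe] and [lelɔb].
Therefore /v/ is basic and [b] is derived by word-final hardening (voiced fricatives become stops word-finally).

/nuliv/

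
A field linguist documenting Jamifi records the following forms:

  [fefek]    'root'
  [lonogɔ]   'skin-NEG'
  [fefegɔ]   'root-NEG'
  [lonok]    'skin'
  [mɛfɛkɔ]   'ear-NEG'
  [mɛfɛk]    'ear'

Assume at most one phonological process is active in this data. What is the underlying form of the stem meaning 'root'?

In [fefek] and [fefegɔ] the final segment of 'root' alternates: [k] ~ [g].
But 'ear' keeps [k] in both environments ([mɛfɛk], [mɛfɛkɔ]), so there is no rule changing /k/ to [g] before the NEG suffix.
Therefore /g/ is basic and [k] is derived by word-final obstruent devoicing (voiced obstruents become voiceless word-finally).

/fefeg/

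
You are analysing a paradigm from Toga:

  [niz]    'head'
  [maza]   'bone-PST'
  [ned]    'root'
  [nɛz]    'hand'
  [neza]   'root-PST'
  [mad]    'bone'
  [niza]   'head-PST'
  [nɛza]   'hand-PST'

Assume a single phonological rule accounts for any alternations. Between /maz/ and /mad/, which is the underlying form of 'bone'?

In [maza] and [mad] the final segment of 'bone' alternates: [z] ~ [d].
The stem 'hand' ([nɛza], [nɛz]) shows [z] unchanged in both environments, so [z] cannot be basic with [d] derived in isolation.
The alternation reflects intervocalic spirantization: voiced stops become fricatives between vowels. /d/ is underlying.

/mad/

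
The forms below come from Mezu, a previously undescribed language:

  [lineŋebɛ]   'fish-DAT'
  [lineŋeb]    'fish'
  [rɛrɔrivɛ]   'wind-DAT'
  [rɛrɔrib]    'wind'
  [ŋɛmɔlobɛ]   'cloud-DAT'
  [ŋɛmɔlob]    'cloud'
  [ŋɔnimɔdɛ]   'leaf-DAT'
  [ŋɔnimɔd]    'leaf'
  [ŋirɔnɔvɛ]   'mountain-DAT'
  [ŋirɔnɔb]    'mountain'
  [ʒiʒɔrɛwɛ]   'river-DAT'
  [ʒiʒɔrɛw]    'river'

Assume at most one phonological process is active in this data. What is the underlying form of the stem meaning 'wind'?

'wind' shows [v] ~ [b] at the end of the stem ([rɛrɔrivɛ] vs [rɛrɔrib]).
The stem 'cloud' ([ŋɛmɔlobɛ], [ŋɛmɔlob]) shows [b] unchanged in both environments, so [b] cannot be basic with [v] derived before the DAT suffix.
So /v/ is underlying, and a rule of word-final hardening — voiced fricatives become stops word-finally — gives [b].

/rɛrɔriv/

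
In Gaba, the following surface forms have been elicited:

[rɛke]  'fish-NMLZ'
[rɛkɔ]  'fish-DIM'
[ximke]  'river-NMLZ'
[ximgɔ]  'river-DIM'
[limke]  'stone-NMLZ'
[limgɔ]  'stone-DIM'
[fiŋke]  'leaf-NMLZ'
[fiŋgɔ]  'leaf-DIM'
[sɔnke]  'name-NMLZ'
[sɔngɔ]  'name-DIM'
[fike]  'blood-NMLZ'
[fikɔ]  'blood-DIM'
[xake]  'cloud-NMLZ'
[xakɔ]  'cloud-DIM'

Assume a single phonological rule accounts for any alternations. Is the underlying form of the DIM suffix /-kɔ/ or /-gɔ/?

/-gɔ/

The DIM morpheme has two allomorphs, [-gɔ] and [-kɔ].
By contrast the NMLZ suffix keeps its initial [k] throughout — that segment must be underlying.
So the underlying form is /-gɔ/, and voiced stops become voiceless after a vowel.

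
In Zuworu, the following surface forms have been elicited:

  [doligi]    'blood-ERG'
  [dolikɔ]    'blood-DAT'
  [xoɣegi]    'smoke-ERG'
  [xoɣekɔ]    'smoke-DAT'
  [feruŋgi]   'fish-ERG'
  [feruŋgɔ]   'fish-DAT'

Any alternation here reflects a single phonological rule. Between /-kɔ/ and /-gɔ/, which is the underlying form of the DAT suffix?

/-kɔ/

The DAT suffix surfaces as [-gɔ] and [-kɔ], depending on the final segment of the stem.
The ERG suffix, which begins with [g], is invariant after every stem; so [g] is not altered by any rule here.
So the underlying form is /-kɔ/, and voiceless stops become voiced after a nasal.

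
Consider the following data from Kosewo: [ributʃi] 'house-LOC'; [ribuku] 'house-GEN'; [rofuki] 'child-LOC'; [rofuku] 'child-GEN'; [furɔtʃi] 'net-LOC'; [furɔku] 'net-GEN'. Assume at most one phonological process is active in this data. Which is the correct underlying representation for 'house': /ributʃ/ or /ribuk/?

The stem for 'house' ends in [tʃ] in [ributʃi] but [k] in [ribuku].
The stem 'child' ([rofuki], [rofuku]) shows [k] unchanged in both environments, so [k] cannot be basic with [tʃ] derived before the LOC suffix.
So /tʃ/ is underlying, and a rule of depalatalization — palato-alveolar /tʃ/ becomes [k] when no front vowel follows — gives [k].

/ributʃ/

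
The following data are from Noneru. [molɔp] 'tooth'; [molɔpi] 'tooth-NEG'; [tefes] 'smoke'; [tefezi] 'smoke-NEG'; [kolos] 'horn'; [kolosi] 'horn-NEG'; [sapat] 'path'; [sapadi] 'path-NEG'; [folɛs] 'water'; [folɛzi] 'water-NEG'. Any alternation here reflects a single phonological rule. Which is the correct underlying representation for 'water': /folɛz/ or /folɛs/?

/folɛz/

'water' shows [s] ~ [z] at the end of the stem ([folɛs] vs [folɛzi]).
The stem 'horn' ([kolos], [kolosi]) shows [s] unchanged in both environments, so [s] cannot be basic with [z] derived before the NEG suffix.
So /z/ is underlying, and a rule of word-final obstruent devoicing — voiced obstruents become voiceless word-finally — gives [s].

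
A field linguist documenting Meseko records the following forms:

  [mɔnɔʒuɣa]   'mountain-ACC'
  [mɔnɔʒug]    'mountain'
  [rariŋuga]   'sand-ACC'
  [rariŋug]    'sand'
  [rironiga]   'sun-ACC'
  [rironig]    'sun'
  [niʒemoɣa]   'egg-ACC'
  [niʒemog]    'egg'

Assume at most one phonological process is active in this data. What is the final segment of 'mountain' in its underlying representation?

/ɣ/

'mountain' shows [ɣ] ~ [g] at the end of the stem ([mɔnɔʒuɣa] vs [mɔnɔʒug]).
The stem 'sand' ([rariŋuga], [rariŋug]) shows [g] unchanged in both environments, so [g] cannot be basic with [ɣ] derived before the ACC suffix.
The alternation reflects word-final hardening: voiced fricatives become stops word-finally. /ɣ/ is underlying.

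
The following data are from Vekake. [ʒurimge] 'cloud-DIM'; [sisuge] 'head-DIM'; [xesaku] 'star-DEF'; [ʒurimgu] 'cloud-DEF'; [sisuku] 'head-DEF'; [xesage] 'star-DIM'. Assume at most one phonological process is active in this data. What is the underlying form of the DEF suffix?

/-ku/

The DEF morpheme has two allomorphs, [-gu] and [-ku].
By contrast the DIM suffix keeps its initial [g] throughout — that segment must be underlying.
So the underlying form is /-ku/, and voiceless stops become voiced after a nasal.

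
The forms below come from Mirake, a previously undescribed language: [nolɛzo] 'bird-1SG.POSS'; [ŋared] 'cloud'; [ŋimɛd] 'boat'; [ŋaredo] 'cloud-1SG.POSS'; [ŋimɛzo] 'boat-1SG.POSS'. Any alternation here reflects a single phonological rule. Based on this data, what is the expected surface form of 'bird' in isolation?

[nolɛd]

In [ŋimɛd] and [ŋimɛzo] the final segment of 'boat' alternates: [d] ~ [z].
The stem 'cloud' ([ŋared], [ŋaredo]) shows [d] unchanged in both environments, so [d] cannot be basic with [z] derived before the 1SG.POSS suffix.
So /z/ is underlying, and a rule of word-final hardening — voiced fricatives become stops word-finally — gives [d].
The one attested form of 'bird', [nolɛzo], shows underlying /nolɛz/. Applying the same rule word-finally gives [nolɛd].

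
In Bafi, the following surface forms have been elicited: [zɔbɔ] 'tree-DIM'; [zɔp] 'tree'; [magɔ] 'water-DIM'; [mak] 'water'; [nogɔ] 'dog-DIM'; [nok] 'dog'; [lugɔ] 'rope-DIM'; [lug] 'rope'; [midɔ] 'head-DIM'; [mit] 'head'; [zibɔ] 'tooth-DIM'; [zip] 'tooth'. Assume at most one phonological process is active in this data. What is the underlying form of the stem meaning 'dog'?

In [nogɔ] and [nok] the final segment of 'dog' alternates: [g] ~ [k].
Compare 'rope', with invariant [g] in [lugɔ] and [lug]: an analysis with underlying /g/ and a rule producing [k] in isolation would wrongly predict alternation here too.
The underlying segment must be /k/; voiceless stops become voiced between vowels, yielding [g] there.

/nok/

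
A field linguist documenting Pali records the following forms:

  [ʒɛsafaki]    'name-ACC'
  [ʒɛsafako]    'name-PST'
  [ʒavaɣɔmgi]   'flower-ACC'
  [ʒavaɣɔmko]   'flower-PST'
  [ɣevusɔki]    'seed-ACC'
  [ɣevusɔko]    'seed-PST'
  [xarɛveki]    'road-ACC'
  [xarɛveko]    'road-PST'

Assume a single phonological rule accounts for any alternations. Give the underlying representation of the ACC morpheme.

The ACC suffix surfaces as [-gi] and [-ki], depending on the final segment of the stem.
The PST suffix, which begins with [k], is invariant after every stem; so [k] is not altered by any rule here.
So the underlying form is /-gi/, and voiced stops become voiceless after a vowel.

/-gi/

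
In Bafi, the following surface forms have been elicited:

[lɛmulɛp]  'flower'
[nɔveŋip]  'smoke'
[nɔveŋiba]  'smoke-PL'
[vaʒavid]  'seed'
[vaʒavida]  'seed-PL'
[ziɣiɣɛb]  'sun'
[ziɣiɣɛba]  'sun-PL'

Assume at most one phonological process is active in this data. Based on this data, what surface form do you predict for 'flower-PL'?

The root 'smoke' surfaces as [nɔveŋip] and [nɔveŋiba], with a stem-final [p] ~ [b] alternation.
The stem 'sun' ([ziɣiɣɛb], [ziɣiɣɛba]) shows [b] unchanged in both environments, so [b] cannot be basic with [p] derived in isolation.
Therefore /p/ is basic and [b] is derived by intervocalic voicing (voiceless stops become voiced between vowels).
The one attested form of 'flower', [lɛmulɛp], shows underlying /lɛmulɛp/. Applying the same rule between vowels gives [lɛmulɛba].

[lɛmulɛba]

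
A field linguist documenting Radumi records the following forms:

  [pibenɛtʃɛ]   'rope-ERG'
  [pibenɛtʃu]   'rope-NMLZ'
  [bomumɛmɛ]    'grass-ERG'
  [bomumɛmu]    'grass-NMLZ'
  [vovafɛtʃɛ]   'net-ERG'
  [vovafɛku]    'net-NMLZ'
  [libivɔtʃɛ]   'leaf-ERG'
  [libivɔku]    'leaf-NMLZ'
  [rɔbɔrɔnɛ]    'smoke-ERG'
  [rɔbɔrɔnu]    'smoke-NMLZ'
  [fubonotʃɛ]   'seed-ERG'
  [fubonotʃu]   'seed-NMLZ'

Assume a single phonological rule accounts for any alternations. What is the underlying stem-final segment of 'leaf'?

'leaf' shows [tʃ] ~ [k] at the end of the stem ([libivɔtʃɛ] vs [libivɔku]).
The stem 'seed' ([fubonotʃɛ], [fubonotʃu]) shows [tʃ] unchanged in both environments, so [tʃ] cannot be basic with [k] derived before the NMLZ suffix.
Therefore /k/ is basic and [tʃ] is derived by palatalization before a front vowel (/k/ becomes palato-alveolar [tʃ] before a front vowel).

/k/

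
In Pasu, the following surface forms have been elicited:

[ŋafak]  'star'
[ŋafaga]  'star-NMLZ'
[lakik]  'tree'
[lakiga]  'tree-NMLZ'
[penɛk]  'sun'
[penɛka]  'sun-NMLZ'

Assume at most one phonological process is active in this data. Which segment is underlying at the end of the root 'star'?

/g/

In [ŋafak] and [ŋafaga] the final segment of 'star' alternates: [k] ~ [g].
The stem 'sun' ([penɛk], [penɛka]) shows [k] unchanged in both environments, so [k] cannot be basic with [g] derived before the NMLZ suffix.
So /g/ is underlying, and a rule of word-final obstruent devoicing — voiced obstruents become voiceless word-finally — gives [k].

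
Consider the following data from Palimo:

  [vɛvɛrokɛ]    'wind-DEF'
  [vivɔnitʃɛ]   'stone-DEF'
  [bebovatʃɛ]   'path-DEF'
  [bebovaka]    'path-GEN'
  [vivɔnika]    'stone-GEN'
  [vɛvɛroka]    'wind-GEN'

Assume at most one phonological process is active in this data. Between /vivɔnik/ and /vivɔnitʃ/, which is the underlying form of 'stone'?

'stone' shows [k] ~ [tʃ] at the end of the stem ([vivɔnika] vs [vivɔnitʃɛ]).
Compare 'wind', with invariant [k] in [vɛvɛroka] and [vɛvɛrokɛ]: an analysis with underlying /k/ and a rule producing [tʃ] before the DEF suffix would wrongly predict alternation here too.
So /tʃ/ is underlying, and a rule of depalatalization — palato-alveolar /tʃ/ becomes [k] when no front vowel follows — gives [k].

/vivɔnitʃ/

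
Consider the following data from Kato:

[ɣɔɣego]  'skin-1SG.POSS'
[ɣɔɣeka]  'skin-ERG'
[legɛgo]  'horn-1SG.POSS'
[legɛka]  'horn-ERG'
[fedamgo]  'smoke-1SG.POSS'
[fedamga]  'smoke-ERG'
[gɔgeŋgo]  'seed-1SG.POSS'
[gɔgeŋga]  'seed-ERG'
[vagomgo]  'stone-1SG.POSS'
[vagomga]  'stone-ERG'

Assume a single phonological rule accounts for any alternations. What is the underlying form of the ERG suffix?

The ERG morpheme has two allomorphs, [-ga] and [-ka].
The 1SG.POSS suffix, which begins with [g], is invariant after every stem; so [g] is not altered by any rule here.
So the underlying form is /-ka/, and voiceless stops become voiced after a nasal.

/-ka/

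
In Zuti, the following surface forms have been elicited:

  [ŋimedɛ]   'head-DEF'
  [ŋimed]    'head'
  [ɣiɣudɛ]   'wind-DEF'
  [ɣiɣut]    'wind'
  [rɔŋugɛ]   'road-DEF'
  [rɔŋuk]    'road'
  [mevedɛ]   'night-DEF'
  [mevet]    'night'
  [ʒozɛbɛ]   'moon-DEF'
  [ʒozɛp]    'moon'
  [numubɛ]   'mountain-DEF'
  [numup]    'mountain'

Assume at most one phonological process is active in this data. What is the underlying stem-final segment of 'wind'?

The root 'wind' surfaces as [ɣiɣudɛ] and [ɣiɣut], with a stem-final [d] ~ [t] alternation.
Compare 'head', with invariant [d] in [ŋimedɛ] and [ŋimed]: an analysis with underlying /d/ and a rule producing [t] in isolation would wrongly predict alternation here too.
The alternation reflects intervocalic voicing: voiceless stops become voiced between vowels. /t/ is underlying.

/t/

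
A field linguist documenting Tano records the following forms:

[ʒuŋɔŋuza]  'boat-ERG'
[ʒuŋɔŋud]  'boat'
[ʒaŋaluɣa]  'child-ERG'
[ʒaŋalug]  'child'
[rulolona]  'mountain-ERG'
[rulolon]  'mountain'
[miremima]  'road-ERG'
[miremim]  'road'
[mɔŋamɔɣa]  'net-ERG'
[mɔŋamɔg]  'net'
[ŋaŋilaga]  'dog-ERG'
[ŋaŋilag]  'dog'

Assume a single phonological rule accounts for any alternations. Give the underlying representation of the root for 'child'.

/ʒaŋaluɣ/

The root 'child' surfaces as [ʒaŋaluɣa] and [ʒaŋalug], with a stem-final [ɣ] ~ [g] alternation.
The stem 'dog' ([ŋaŋilaga], [ŋaŋilag]) shows [g] unchanged in both environments, so [g] cannot be basic with [ɣ] derived before the ERG suffix.
So /ɣ/ is underlying, and a rule of word-final hardening — voiced fricatives become stops word-finally — gives [g].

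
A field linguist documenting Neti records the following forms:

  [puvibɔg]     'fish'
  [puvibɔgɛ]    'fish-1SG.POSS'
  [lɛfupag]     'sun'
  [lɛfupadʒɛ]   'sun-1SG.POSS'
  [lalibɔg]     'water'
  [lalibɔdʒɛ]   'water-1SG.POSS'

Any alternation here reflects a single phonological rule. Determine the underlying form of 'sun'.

/lɛfupadʒ/

The stem for 'sun' ends in [g] in [lɛfupag] but [dʒ] in [lɛfupadʒɛ].
But 'fish' keeps [g] in both environments ([puvibɔg], [puvibɔgɛ]), so there is no rule changing /g/ to [dʒ] before the 1SG.POSS suffix.
So /dʒ/ is underlying, and a rule of depalatalization — palato-alveolar /dʒ/ becomes [g] when no front vowel follows — gives [g].
Hence 'sun' is /lɛfupadʒ/ underlyingly.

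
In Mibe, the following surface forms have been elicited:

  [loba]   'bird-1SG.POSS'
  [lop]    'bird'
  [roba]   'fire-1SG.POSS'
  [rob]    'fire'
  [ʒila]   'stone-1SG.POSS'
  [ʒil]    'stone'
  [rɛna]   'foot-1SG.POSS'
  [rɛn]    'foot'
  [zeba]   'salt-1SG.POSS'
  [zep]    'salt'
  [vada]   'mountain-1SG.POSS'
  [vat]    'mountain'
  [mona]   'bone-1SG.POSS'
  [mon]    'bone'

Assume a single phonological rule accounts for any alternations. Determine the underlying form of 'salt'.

'salt' shows [b] ~ [p] at the end of the stem ([zeba] vs [zep]).
If /b/ were underlying and a rule turned it into [p] in isolation, 'fire' would also alternate; but it has [b] in both [roba] and [rob].
Therefore /p/ is basic and [b] is derived by intervocalic voicing (voiceless stops become voiced between vowels).

/zep/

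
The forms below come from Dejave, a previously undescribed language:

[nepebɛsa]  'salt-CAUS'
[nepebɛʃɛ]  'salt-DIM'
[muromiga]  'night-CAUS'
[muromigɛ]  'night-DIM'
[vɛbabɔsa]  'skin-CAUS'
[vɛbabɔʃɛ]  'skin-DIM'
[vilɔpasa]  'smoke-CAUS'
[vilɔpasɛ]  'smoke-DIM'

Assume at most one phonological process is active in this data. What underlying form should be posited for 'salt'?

The stem for 'salt' ends in [s] in [nepebɛsa] but [ʃ] in [nepebɛʃɛ].
But 'smoke' keeps [s] in both environments ([vilɔpasa], [vilɔpasɛ]), so there is no rule changing /s/ to [ʃ] before the DIM suffix.
The alternation reflects depalatalization: palato-alveolar /ʃ/ becomes [s] when no front vowel follows. /ʃ/ is underlying.

/nepebɛʃ/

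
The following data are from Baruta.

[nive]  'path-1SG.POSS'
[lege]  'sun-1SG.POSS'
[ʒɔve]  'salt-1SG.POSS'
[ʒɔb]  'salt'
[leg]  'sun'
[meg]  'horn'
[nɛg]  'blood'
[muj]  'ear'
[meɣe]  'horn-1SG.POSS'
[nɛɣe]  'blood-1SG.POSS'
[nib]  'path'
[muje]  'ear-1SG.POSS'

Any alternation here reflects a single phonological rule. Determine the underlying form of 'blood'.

'blood' shows [ɣ] ~ [g] at the end of the stem ([nɛɣe] vs [nɛg]).
If /g/ were underlying and a rule turned it into [ɣ] before the 1SG.POSS suffix, 'sun' would also alternate; but it has [g] in both [lege] and [leg].
So /ɣ/ is underlying, and a rule of word-final hardening — voiced fricatives become stops word-finally — gives [g].
Hence 'blood' is /nɛɣ/ underlyingly.

/nɛɣ/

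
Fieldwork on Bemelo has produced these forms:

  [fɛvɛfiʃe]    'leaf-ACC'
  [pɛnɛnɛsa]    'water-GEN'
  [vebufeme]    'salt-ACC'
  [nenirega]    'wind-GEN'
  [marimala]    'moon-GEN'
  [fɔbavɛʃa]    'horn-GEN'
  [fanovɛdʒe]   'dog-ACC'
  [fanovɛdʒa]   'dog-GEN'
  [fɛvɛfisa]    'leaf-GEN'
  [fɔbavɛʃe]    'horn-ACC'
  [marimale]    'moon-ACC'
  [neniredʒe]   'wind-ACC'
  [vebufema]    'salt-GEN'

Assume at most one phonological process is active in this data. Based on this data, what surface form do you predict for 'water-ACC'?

[pɛnɛnɛʃe]

In [fɛvɛfisa] and [fɛvɛfiʃe] the final segment of 'leaf' alternates: [s] ~ [ʃ].
The stem 'horn' ([fɔbavɛʃa], [fɔbavɛʃe]) shows [ʃ] unchanged in both environments, so [ʃ] cannot be basic with [s] derived before the GEN suffix.
Therefore /s/ is basic and [ʃ] is derived by palatalization before a front vowel (/g/ and /s/ become palato-alveolar [dʒ] and [ʃ] before a front vowel).
From [pɛnɛnɛsa] the stem 'water' is /pɛnɛnɛs/; before a front vowel this yields [pɛnɛnɛʃe].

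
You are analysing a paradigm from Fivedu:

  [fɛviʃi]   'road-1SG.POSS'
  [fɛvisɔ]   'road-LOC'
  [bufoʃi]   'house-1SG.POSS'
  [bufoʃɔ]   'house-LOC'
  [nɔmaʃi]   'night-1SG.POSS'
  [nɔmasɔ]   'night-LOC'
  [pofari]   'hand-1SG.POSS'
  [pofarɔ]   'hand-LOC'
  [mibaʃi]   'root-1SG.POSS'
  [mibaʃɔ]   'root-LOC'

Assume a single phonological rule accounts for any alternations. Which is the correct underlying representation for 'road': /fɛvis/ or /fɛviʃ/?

The root 'road' surfaces as [fɛviʃi] and [fɛvisɔ], with a stem-final [ʃ] ~ [s] alternation.
But 'house' keeps [ʃ] in both environments ([bufoʃi], [bufoʃɔ]), so there is no rule changing /ʃ/ to [s] before the LOC suffix.
So /s/ is underlying, and a rule of palatalization before a front vowel — /s/ becomes palato-alveolar [ʃ] before a front vowel — gives [ʃ].

/fɛvis/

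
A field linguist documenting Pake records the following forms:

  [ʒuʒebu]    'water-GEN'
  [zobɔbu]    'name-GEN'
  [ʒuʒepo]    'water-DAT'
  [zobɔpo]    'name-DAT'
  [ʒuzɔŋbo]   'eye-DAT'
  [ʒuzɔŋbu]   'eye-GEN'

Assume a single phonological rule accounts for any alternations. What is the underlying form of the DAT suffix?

/-po/

The DAT suffix surfaces as [-bo] and [-po], depending on the final segment of the stem.
The GEN suffix, which begins with [b], is invariant after every stem; so [b] is not altered by any rule here.
So the underlying form is /-po/, and voiceless stops become voiced after a nasal.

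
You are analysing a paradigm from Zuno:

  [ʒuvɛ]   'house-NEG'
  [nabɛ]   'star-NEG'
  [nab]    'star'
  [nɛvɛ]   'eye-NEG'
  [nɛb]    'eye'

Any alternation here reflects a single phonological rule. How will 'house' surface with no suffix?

'eye' shows [v] ~ [b] at the end of the stem ([nɛvɛ] vs [nɛb]).
But 'star' keeps [b] in both environments ([nabɛ], [nab]), so there is no rule changing /b/ to [v] before the NEG suffix.
The underlying segment must be /v/; voiced fricatives become stops word-finally, yielding [b] there.
From [ʒuvɛ] the stem 'house' is /ʒuv/; word-finally this yields [ʒub].

[ʒub]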